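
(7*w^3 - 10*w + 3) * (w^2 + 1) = 7*w^5 - 3*w^3 + 3*w^2 - 10*w + 3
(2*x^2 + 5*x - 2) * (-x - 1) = -2*x^3 - 7*x^2 - 3*x + 2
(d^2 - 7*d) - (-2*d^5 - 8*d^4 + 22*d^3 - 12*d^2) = 2*d^5 + 8*d^4 - 22*d^3 + 13*d^2 - 7*d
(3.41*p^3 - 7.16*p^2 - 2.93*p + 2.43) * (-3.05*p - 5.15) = -10.4005*p^4 + 4.2765*p^3 + 45.8105*p^2 + 7.678*p - 12.5145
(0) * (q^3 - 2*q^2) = 0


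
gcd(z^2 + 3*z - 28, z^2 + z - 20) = z - 4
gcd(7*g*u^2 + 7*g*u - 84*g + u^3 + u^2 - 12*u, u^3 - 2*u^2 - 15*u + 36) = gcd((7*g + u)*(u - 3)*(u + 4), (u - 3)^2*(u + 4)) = u^2 + u - 12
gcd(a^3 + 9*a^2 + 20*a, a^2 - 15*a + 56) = 1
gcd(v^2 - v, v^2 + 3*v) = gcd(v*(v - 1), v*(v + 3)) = v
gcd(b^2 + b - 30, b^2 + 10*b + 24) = b + 6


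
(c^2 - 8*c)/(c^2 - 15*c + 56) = c/(c - 7)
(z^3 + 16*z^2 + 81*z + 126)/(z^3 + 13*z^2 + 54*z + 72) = (z + 7)/(z + 4)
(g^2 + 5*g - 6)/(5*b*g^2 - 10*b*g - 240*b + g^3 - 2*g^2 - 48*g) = (g - 1)/(5*b*g - 40*b + g^2 - 8*g)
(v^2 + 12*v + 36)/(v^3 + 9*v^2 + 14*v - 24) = (v + 6)/(v^2 + 3*v - 4)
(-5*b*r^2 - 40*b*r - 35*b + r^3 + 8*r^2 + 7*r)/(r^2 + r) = -5*b - 35*b/r + r + 7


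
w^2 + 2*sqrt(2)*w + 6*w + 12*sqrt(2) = (w + 6)*(w + 2*sqrt(2))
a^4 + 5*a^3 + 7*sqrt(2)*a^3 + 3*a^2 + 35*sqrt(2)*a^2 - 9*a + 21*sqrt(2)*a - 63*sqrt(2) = (a - 1)*(a + 3)^2*(a + 7*sqrt(2))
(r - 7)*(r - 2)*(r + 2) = r^3 - 7*r^2 - 4*r + 28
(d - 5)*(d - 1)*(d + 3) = d^3 - 3*d^2 - 13*d + 15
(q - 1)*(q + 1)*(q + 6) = q^3 + 6*q^2 - q - 6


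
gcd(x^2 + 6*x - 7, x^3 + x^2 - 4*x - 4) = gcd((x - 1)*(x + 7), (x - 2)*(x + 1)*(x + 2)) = 1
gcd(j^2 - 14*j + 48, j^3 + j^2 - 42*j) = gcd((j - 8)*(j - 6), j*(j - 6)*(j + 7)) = j - 6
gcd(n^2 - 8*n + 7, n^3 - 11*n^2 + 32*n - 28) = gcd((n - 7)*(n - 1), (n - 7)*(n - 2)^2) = n - 7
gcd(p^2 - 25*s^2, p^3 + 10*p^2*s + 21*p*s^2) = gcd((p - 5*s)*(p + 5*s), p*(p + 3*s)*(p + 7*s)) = 1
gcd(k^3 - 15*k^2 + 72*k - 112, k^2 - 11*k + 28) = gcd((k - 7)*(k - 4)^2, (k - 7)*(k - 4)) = k^2 - 11*k + 28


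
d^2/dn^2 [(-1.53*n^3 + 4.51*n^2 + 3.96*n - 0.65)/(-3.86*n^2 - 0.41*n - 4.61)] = (5.6843418860808e-14*n^5 + 1.13686837721616e-13*n^4 - 157.66687*n^3 + 556.981434*n^2 + 624.066114*n - 199.6388)/(57.512456*n^6 + 18.326508*n^5 + 208.008066*n^4 + 43.843637*n^3 + 248.424141*n^2 + 26.140083*n + 97.972181)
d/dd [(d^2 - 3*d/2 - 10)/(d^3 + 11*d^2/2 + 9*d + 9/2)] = (-4*d^4 + 12*d^3 + 189*d^2 + 476*d + 333)/(4*d^6 + 44*d^5 + 193*d^4 + 432*d^3 + 522*d^2 + 324*d + 81)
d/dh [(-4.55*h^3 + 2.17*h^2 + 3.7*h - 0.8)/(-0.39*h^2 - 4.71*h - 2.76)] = (1.7745*h^4 + 42.861*h^3 + 28.8963*h^2 - 12.6024*h - 13.98)/(0.1521*h^4 + 3.6738*h^3 + 24.3369*h^2 + 25.9992*h + 7.6176)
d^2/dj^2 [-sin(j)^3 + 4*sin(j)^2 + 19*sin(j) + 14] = 9*sin(j)^3 - 16*sin(j)^2 - 25*sin(j) + 8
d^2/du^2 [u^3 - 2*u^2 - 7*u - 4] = 6*u - 4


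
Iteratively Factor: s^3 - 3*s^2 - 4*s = (s + 1)*(s^2 - 4*s) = s*(s + 1)*(s - 4)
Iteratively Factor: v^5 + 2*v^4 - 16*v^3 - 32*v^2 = (v + 4)*(v^4 - 2*v^3 - 8*v^2) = v*(v + 4)*(v^3 - 2*v^2 - 8*v) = v^2*(v + 4)*(v^2 - 2*v - 8) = v^2*(v + 2)*(v + 4)*(v - 4)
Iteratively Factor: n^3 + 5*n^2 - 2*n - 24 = (n + 4)*(n^2 + n - 6) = (n + 3)*(n + 4)*(n - 2)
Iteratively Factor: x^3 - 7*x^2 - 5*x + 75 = (x - 5)*(x^2 - 2*x - 15) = (x - 5)*(x + 3)*(x - 5)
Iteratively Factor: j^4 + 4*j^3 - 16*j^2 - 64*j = (j)*(j^3 + 4*j^2 - 16*j - 64) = j*(j - 4)*(j^2 + 8*j + 16) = j*(j - 4)*(j + 4)*(j + 4)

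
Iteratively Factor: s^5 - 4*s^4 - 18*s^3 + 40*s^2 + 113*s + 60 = (s + 3)*(s^4 - 7*s^3 + 3*s^2 + 31*s + 20) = (s - 4)*(s + 3)*(s^3 - 3*s^2 - 9*s - 5) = (s - 5)*(s - 4)*(s + 3)*(s^2 + 2*s + 1) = (s - 5)*(s - 4)*(s + 1)*(s + 3)*(s + 1)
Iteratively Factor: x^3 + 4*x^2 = (x + 4)*(x^2) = x*(x + 4)*(x)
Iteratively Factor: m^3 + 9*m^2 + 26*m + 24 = (m + 3)*(m^2 + 6*m + 8) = (m + 3)*(m + 4)*(m + 2)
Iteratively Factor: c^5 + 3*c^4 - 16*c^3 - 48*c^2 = (c)*(c^4 + 3*c^3 - 16*c^2 - 48*c) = c*(c + 4)*(c^3 - c^2 - 12*c) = c^2*(c + 4)*(c^2 - c - 12) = c^2*(c + 3)*(c + 4)*(c - 4)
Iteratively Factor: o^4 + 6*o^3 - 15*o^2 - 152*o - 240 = (o + 3)*(o^3 + 3*o^2 - 24*o - 80) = (o - 5)*(o + 3)*(o^2 + 8*o + 16) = (o - 5)*(o + 3)*(o + 4)*(o + 4)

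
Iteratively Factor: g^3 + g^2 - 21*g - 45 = (g + 3)*(g^2 - 2*g - 15) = (g - 5)*(g + 3)*(g + 3)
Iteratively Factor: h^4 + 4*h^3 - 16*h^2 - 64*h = (h - 4)*(h^3 + 8*h^2 + 16*h) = (h - 4)*(h + 4)*(h^2 + 4*h) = h*(h - 4)*(h + 4)*(h + 4)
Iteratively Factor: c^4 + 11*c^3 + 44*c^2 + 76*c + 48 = (c + 4)*(c^3 + 7*c^2 + 16*c + 12) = (c + 3)*(c + 4)*(c^2 + 4*c + 4) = (c + 2)*(c + 3)*(c + 4)*(c + 2)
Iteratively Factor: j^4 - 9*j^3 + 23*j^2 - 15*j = (j - 1)*(j^3 - 8*j^2 + 15*j) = (j - 5)*(j - 1)*(j^2 - 3*j) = (j - 5)*(j - 3)*(j - 1)*(j)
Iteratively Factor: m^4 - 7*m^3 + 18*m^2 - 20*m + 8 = (m - 1)*(m^3 - 6*m^2 + 12*m - 8) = (m - 2)*(m - 1)*(m^2 - 4*m + 4) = (m - 2)^2*(m - 1)*(m - 2)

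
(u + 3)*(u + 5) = u^2 + 8*u + 15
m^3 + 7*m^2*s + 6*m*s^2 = m*(m + s)*(m + 6*s)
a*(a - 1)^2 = a^3 - 2*a^2 + a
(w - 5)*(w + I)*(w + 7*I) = w^3 - 5*w^2 + 8*I*w^2 - 7*w - 40*I*w + 35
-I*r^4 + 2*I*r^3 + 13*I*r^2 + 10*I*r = r*(r - 5)*(r + 2)*(-I*r - I)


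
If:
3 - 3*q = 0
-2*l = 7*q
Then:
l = -7/2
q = 1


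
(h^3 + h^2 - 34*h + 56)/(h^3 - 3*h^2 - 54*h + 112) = (h - 4)/(h - 8)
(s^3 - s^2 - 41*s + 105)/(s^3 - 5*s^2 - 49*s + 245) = (s - 3)/(s - 7)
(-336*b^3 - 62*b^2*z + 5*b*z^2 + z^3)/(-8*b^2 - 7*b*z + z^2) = (42*b^2 + 13*b*z + z^2)/(b + z)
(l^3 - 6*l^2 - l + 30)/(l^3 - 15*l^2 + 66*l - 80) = (l^2 - l - 6)/(l^2 - 10*l + 16)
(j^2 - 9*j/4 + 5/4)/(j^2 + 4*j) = (4*j^2 - 9*j + 5)/(4*j*(j + 4))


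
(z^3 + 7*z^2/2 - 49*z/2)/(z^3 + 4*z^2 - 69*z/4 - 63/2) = 2*z*(z + 7)/(2*z^2 + 15*z + 18)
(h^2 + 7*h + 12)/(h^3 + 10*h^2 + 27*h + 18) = (h + 4)/(h^2 + 7*h + 6)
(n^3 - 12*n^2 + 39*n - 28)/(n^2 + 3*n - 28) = (n^2 - 8*n + 7)/(n + 7)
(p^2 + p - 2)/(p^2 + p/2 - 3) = 2*(p - 1)/(2*p - 3)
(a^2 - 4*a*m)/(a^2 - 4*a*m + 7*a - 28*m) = a/(a + 7)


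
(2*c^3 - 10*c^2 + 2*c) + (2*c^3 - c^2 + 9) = 4*c^3 - 11*c^2 + 2*c + 9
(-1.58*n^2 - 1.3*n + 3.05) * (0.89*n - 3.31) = -1.4062*n^3 + 4.0728*n^2 + 7.0175*n - 10.0955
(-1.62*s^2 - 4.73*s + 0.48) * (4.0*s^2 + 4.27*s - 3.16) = -6.48*s^4 - 25.8374*s^3 - 13.1579*s^2 + 16.9964*s - 1.5168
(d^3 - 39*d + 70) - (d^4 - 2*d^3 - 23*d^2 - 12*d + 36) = -d^4 + 3*d^3 + 23*d^2 - 27*d + 34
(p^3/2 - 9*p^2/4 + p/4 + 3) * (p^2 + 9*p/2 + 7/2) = p^5/2 - 65*p^3/8 - 15*p^2/4 + 115*p/8 + 21/2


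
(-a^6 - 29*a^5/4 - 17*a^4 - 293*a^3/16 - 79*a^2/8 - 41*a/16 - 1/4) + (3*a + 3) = -a^6 - 29*a^5/4 - 17*a^4 - 293*a^3/16 - 79*a^2/8 + 7*a/16 + 11/4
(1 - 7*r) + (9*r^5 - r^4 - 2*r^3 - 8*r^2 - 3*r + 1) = 9*r^5 - r^4 - 2*r^3 - 8*r^2 - 10*r + 2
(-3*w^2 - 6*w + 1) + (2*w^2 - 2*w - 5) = -w^2 - 8*w - 4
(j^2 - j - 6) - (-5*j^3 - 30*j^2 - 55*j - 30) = 5*j^3 + 31*j^2 + 54*j + 24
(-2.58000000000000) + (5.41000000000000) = 2.83000000000000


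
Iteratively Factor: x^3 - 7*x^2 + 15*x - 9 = (x - 3)*(x^2 - 4*x + 3) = (x - 3)^2*(x - 1)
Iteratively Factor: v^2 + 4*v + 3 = (v + 1)*(v + 3)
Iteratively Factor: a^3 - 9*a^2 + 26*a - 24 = (a - 2)*(a^2 - 7*a + 12) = (a - 4)*(a - 2)*(a - 3)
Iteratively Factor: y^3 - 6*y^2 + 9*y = (y - 3)*(y^2 - 3*y) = y*(y - 3)*(y - 3)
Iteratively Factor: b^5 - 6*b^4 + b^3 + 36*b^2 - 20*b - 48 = (b - 4)*(b^4 - 2*b^3 - 7*b^2 + 8*b + 12) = (b - 4)*(b + 2)*(b^3 - 4*b^2 + b + 6) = (b - 4)*(b - 3)*(b + 2)*(b^2 - b - 2) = (b - 4)*(b - 3)*(b + 1)*(b + 2)*(b - 2)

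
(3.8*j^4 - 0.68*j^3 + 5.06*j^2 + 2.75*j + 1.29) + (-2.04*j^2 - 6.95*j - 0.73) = 3.8*j^4 - 0.68*j^3 + 3.02*j^2 - 4.2*j + 0.56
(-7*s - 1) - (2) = -7*s - 3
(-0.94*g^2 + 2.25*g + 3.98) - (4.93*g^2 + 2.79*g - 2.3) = -5.87*g^2 - 0.54*g + 6.28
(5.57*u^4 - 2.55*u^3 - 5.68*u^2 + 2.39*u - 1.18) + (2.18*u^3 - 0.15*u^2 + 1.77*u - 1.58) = 5.57*u^4 - 0.37*u^3 - 5.83*u^2 + 4.16*u - 2.76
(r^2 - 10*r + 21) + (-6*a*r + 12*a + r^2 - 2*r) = -6*a*r + 12*a + 2*r^2 - 12*r + 21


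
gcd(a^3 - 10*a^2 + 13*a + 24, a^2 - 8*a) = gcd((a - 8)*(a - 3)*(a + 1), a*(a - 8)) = a - 8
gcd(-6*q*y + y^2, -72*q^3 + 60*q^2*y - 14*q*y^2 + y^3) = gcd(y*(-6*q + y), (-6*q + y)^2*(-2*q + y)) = -6*q + y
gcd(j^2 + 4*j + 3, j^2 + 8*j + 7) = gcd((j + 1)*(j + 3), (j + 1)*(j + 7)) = j + 1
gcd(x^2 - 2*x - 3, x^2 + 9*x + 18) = 1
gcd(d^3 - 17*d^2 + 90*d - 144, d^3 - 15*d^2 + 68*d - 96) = d^2 - 11*d + 24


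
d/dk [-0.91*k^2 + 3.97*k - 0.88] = 3.97 - 1.82*k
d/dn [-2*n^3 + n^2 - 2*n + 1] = -6*n^2 + 2*n - 2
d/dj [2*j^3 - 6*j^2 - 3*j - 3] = 6*j^2 - 12*j - 3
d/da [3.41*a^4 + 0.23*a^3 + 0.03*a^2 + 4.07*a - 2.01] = 13.64*a^3 + 0.69*a^2 + 0.06*a + 4.07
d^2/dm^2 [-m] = 0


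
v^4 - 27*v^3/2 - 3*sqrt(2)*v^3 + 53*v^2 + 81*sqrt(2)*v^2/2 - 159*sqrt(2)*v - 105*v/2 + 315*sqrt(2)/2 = (v - 7)*(v - 5)*(v - 3/2)*(v - 3*sqrt(2))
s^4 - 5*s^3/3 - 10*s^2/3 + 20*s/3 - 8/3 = (s - 2)*(s - 1)*(s - 2/3)*(s + 2)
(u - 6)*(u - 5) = u^2 - 11*u + 30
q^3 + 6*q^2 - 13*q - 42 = (q - 3)*(q + 2)*(q + 7)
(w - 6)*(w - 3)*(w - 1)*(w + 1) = w^4 - 9*w^3 + 17*w^2 + 9*w - 18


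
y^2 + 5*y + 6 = (y + 2)*(y + 3)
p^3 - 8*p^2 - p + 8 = (p - 8)*(p - 1)*(p + 1)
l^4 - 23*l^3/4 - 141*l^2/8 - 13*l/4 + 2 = (l - 8)*(l - 1/4)*(l + 1/2)*(l + 2)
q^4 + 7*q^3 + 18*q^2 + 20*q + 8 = (q + 1)*(q + 2)^3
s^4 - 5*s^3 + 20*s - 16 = (s - 4)*(s - 2)*(s - 1)*(s + 2)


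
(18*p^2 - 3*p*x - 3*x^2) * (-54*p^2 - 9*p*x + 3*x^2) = -972*p^4 + 243*p^2*x^2 + 18*p*x^3 - 9*x^4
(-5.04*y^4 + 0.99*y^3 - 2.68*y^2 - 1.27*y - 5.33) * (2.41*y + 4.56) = -12.1464*y^5 - 20.5965*y^4 - 1.9444*y^3 - 15.2815*y^2 - 18.6365*y - 24.3048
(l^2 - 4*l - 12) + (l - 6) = l^2 - 3*l - 18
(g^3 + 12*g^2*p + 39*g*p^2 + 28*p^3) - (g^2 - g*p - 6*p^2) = g^3 + 12*g^2*p - g^2 + 39*g*p^2 + g*p + 28*p^3 + 6*p^2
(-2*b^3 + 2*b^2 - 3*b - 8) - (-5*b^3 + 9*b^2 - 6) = 3*b^3 - 7*b^2 - 3*b - 2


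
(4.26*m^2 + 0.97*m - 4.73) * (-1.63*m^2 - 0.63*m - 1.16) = -6.9438*m^4 - 4.2649*m^3 + 2.1572*m^2 + 1.8547*m + 5.4868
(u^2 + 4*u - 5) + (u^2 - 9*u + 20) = 2*u^2 - 5*u + 15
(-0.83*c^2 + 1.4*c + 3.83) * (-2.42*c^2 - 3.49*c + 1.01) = 2.0086*c^4 - 0.4913*c^3 - 14.9929*c^2 - 11.9527*c + 3.8683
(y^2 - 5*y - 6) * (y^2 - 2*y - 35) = y^4 - 7*y^3 - 31*y^2 + 187*y + 210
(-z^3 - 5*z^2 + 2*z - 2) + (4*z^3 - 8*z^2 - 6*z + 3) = 3*z^3 - 13*z^2 - 4*z + 1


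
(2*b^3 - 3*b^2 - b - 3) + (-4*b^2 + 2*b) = 2*b^3 - 7*b^2 + b - 3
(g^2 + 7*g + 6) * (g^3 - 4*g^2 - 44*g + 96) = g^5 + 3*g^4 - 66*g^3 - 236*g^2 + 408*g + 576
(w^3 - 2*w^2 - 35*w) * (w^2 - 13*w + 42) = w^5 - 15*w^4 + 33*w^3 + 371*w^2 - 1470*w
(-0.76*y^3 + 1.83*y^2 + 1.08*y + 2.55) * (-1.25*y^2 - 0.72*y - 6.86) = 0.95*y^5 - 1.7403*y^4 + 2.546*y^3 - 16.5189*y^2 - 9.2448*y - 17.493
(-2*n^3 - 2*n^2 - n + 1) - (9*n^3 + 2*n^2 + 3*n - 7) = -11*n^3 - 4*n^2 - 4*n + 8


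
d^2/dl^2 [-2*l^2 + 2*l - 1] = -4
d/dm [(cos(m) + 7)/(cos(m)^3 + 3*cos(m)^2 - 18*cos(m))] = 2*(cos(m)^3 + 12*cos(m)^2 + 21*cos(m) - 63)*sin(m)/((cos(m) - 3)^2*(cos(m) + 6)^2*cos(m)^2)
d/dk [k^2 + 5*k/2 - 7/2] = 2*k + 5/2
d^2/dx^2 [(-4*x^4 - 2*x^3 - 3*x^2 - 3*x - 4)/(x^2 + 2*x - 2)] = 2*(-4*x^6 - 24*x^5 - 24*x^4 + 119*x^3 - 102*x^2 - 66*x - 48)/(x^6 + 6*x^5 + 6*x^4 - 16*x^3 - 12*x^2 + 24*x - 8)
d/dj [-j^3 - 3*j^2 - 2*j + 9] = -3*j^2 - 6*j - 2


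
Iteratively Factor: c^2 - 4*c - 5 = (c + 1)*(c - 5)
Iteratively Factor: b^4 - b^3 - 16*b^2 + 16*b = (b - 4)*(b^3 + 3*b^2 - 4*b) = (b - 4)*(b + 4)*(b^2 - b) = (b - 4)*(b - 1)*(b + 4)*(b)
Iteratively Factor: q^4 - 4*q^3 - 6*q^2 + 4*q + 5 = (q + 1)*(q^3 - 5*q^2 - q + 5) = (q - 1)*(q + 1)*(q^2 - 4*q - 5) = (q - 5)*(q - 1)*(q + 1)*(q + 1)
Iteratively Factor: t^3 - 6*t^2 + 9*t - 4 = (t - 1)*(t^2 - 5*t + 4) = (t - 1)^2*(t - 4)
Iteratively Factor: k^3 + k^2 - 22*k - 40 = (k - 5)*(k^2 + 6*k + 8) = (k - 5)*(k + 2)*(k + 4)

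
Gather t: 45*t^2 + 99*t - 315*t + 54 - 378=45*t^2 - 216*t - 324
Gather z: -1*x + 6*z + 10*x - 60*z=9*x - 54*z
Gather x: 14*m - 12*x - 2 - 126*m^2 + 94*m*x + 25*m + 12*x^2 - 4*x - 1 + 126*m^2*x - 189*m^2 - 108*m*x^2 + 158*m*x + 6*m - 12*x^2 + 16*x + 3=-315*m^2 - 108*m*x^2 + 45*m + x*(126*m^2 + 252*m)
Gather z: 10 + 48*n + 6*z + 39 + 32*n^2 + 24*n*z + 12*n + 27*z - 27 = 32*n^2 + 60*n + z*(24*n + 33) + 22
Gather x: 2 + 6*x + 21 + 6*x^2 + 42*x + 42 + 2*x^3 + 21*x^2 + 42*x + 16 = 2*x^3 + 27*x^2 + 90*x + 81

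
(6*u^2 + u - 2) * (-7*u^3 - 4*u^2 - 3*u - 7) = -42*u^5 - 31*u^4 - 8*u^3 - 37*u^2 - u + 14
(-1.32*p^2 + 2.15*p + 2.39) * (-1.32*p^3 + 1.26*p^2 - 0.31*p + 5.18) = 1.7424*p^5 - 4.5012*p^4 - 0.0366000000000002*p^3 - 4.4927*p^2 + 10.3961*p + 12.3802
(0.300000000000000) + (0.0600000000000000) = 0.360000000000000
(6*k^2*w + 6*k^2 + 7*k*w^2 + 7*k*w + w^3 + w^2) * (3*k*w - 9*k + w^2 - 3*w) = 18*k^3*w^2 - 36*k^3*w - 54*k^3 + 27*k^2*w^3 - 54*k^2*w^2 - 81*k^2*w + 10*k*w^4 - 20*k*w^3 - 30*k*w^2 + w^5 - 2*w^4 - 3*w^3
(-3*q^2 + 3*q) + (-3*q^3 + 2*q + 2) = -3*q^3 - 3*q^2 + 5*q + 2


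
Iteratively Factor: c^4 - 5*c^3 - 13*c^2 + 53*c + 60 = (c + 1)*(c^3 - 6*c^2 - 7*c + 60) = (c - 5)*(c + 1)*(c^2 - c - 12) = (c - 5)*(c + 1)*(c + 3)*(c - 4)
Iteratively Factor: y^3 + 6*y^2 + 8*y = (y)*(y^2 + 6*y + 8) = y*(y + 4)*(y + 2)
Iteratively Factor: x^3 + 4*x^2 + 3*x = (x + 3)*(x^2 + x) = (x + 1)*(x + 3)*(x)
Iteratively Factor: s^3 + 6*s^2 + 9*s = (s + 3)*(s^2 + 3*s) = s*(s + 3)*(s + 3)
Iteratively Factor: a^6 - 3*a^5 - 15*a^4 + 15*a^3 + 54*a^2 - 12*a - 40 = (a + 2)*(a^5 - 5*a^4 - 5*a^3 + 25*a^2 + 4*a - 20) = (a - 5)*(a + 2)*(a^4 - 5*a^2 + 4) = (a - 5)*(a - 1)*(a + 2)*(a^3 + a^2 - 4*a - 4) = (a - 5)*(a - 2)*(a - 1)*(a + 2)*(a^2 + 3*a + 2) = (a - 5)*(a - 2)*(a - 1)*(a + 1)*(a + 2)*(a + 2)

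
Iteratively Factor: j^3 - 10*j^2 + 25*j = (j - 5)*(j^2 - 5*j) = j*(j - 5)*(j - 5)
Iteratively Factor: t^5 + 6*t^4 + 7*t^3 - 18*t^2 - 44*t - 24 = (t + 3)*(t^4 + 3*t^3 - 2*t^2 - 12*t - 8) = (t + 2)*(t + 3)*(t^3 + t^2 - 4*t - 4) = (t + 2)^2*(t + 3)*(t^2 - t - 2) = (t + 1)*(t + 2)^2*(t + 3)*(t - 2)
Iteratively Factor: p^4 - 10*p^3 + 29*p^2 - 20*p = (p - 4)*(p^3 - 6*p^2 + 5*p) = (p - 5)*(p - 4)*(p^2 - p) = (p - 5)*(p - 4)*(p - 1)*(p)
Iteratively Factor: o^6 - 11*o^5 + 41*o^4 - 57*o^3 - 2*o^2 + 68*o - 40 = (o - 5)*(o^5 - 6*o^4 + 11*o^3 - 2*o^2 - 12*o + 8) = (o - 5)*(o + 1)*(o^4 - 7*o^3 + 18*o^2 - 20*o + 8) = (o - 5)*(o - 2)*(o + 1)*(o^3 - 5*o^2 + 8*o - 4) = (o - 5)*(o - 2)^2*(o + 1)*(o^2 - 3*o + 2) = (o - 5)*(o - 2)^2*(o - 1)*(o + 1)*(o - 2)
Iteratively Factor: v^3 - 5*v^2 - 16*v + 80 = (v - 5)*(v^2 - 16) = (v - 5)*(v - 4)*(v + 4)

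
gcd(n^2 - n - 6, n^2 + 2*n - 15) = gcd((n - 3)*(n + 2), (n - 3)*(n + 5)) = n - 3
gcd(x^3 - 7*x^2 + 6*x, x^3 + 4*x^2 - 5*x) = x^2 - x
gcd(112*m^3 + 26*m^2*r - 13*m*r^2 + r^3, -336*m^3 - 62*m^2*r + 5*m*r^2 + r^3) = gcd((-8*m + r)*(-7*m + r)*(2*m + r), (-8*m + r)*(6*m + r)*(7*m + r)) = -8*m + r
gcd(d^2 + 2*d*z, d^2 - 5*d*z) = d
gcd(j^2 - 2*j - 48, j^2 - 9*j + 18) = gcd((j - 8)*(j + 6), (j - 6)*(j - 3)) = 1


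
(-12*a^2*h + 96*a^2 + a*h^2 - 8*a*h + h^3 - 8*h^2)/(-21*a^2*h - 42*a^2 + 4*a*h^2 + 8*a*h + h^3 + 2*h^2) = (4*a*h - 32*a + h^2 - 8*h)/(7*a*h + 14*a + h^2 + 2*h)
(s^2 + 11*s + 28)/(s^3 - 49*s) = (s + 4)/(s*(s - 7))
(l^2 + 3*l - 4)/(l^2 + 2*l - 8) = (l - 1)/(l - 2)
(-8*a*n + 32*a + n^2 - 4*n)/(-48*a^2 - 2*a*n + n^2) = (n - 4)/(6*a + n)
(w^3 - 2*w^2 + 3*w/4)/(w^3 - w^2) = (w^2 - 2*w + 3/4)/(w*(w - 1))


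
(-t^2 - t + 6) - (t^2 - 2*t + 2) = -2*t^2 + t + 4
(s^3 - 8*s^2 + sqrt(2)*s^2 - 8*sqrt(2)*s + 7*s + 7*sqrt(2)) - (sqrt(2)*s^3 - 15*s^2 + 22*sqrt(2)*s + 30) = -sqrt(2)*s^3 + s^3 + sqrt(2)*s^2 + 7*s^2 - 30*sqrt(2)*s + 7*s - 30 + 7*sqrt(2)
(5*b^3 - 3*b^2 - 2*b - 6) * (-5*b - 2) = -25*b^4 + 5*b^3 + 16*b^2 + 34*b + 12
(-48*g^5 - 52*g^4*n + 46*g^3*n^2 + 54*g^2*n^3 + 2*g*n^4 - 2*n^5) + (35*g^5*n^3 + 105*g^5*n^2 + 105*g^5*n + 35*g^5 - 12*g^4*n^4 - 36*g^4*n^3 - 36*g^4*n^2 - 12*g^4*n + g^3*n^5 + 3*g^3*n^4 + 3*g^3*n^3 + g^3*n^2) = 35*g^5*n^3 + 105*g^5*n^2 + 105*g^5*n - 13*g^5 - 12*g^4*n^4 - 36*g^4*n^3 - 36*g^4*n^2 - 64*g^4*n + g^3*n^5 + 3*g^3*n^4 + 3*g^3*n^3 + 47*g^3*n^2 + 54*g^2*n^3 + 2*g*n^4 - 2*n^5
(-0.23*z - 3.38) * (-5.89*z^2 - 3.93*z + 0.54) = 1.3547*z^3 + 20.8121*z^2 + 13.1592*z - 1.8252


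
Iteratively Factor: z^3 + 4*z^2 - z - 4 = (z - 1)*(z^2 + 5*z + 4) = (z - 1)*(z + 1)*(z + 4)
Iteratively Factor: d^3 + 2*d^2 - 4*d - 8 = (d + 2)*(d^2 - 4) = (d - 2)*(d + 2)*(d + 2)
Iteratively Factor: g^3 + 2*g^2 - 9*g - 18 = (g + 2)*(g^2 - 9) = (g + 2)*(g + 3)*(g - 3)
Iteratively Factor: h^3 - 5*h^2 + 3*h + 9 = (h + 1)*(h^2 - 6*h + 9) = (h - 3)*(h + 1)*(h - 3)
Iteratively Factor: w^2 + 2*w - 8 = (w + 4)*(w - 2)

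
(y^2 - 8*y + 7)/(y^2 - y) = (y - 7)/y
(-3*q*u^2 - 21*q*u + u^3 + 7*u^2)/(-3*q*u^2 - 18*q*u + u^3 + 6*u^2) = (u + 7)/(u + 6)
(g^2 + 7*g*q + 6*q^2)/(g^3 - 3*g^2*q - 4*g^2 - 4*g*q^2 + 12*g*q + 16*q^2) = (-g - 6*q)/(-g^2 + 4*g*q + 4*g - 16*q)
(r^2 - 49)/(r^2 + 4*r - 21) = (r - 7)/(r - 3)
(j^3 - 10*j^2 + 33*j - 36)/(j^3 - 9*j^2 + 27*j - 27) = (j - 4)/(j - 3)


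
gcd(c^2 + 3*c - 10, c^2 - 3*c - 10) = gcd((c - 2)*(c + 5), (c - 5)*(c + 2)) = 1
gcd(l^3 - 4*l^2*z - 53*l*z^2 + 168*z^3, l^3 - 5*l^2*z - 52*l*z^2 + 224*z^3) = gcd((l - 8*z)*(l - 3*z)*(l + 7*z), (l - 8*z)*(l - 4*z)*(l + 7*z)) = -l^2 + l*z + 56*z^2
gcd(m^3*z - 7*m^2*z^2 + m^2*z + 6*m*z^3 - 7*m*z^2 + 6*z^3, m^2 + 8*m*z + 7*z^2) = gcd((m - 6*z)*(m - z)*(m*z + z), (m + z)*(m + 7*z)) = 1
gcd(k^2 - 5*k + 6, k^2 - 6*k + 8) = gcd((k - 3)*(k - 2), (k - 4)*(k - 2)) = k - 2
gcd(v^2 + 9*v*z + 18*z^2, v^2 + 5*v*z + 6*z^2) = v + 3*z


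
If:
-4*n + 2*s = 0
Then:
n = s/2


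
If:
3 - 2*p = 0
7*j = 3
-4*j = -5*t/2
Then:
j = 3/7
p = 3/2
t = 24/35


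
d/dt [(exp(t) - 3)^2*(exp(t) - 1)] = (exp(t) - 3)*(3*exp(t) - 5)*exp(t)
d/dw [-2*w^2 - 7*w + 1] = -4*w - 7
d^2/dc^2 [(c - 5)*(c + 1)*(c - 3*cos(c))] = 3*c^2*cos(c) - 12*sqrt(2)*c*cos(c + pi/4) + 6*c - 24*sin(c) - 21*cos(c) - 8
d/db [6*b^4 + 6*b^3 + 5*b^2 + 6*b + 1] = 24*b^3 + 18*b^2 + 10*b + 6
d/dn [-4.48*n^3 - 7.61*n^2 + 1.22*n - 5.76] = -13.44*n^2 - 15.22*n + 1.22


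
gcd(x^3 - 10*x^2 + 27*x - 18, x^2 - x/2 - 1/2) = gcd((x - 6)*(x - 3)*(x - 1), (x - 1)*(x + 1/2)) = x - 1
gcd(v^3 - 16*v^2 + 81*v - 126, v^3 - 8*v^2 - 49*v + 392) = v - 7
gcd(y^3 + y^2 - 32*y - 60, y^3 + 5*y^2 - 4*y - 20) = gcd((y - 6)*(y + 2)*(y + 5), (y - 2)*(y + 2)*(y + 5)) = y^2 + 7*y + 10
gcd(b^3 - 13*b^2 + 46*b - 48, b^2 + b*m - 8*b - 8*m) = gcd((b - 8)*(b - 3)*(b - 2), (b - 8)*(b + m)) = b - 8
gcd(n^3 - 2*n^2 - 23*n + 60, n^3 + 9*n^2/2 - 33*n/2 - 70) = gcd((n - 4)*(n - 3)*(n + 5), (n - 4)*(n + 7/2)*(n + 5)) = n^2 + n - 20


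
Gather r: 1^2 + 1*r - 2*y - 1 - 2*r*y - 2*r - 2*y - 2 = r*(-2*y - 1) - 4*y - 2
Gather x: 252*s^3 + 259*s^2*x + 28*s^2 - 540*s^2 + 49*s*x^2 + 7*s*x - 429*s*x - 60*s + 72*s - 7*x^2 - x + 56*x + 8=252*s^3 - 512*s^2 + 12*s + x^2*(49*s - 7) + x*(259*s^2 - 422*s + 55) + 8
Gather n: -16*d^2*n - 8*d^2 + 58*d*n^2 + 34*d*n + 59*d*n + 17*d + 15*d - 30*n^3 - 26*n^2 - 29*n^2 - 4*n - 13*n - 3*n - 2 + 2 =-8*d^2 + 32*d - 30*n^3 + n^2*(58*d - 55) + n*(-16*d^2 + 93*d - 20)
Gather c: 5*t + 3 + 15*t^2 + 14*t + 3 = 15*t^2 + 19*t + 6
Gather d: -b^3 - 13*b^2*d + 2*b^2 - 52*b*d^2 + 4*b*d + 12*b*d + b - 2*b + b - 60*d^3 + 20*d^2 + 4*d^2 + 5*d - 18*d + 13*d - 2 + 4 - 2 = -b^3 + 2*b^2 - 60*d^3 + d^2*(24 - 52*b) + d*(-13*b^2 + 16*b)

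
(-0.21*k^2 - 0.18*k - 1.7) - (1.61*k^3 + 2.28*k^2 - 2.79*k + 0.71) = -1.61*k^3 - 2.49*k^2 + 2.61*k - 2.41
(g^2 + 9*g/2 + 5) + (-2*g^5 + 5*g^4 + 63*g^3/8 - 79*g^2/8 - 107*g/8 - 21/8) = -2*g^5 + 5*g^4 + 63*g^3/8 - 71*g^2/8 - 71*g/8 + 19/8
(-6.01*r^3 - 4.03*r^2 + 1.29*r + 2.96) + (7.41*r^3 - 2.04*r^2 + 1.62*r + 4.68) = 1.4*r^3 - 6.07*r^2 + 2.91*r + 7.64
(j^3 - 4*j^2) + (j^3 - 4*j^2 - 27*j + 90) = 2*j^3 - 8*j^2 - 27*j + 90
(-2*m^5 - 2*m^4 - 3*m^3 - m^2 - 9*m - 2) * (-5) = 10*m^5 + 10*m^4 + 15*m^3 + 5*m^2 + 45*m + 10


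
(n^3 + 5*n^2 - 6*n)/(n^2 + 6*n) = n - 1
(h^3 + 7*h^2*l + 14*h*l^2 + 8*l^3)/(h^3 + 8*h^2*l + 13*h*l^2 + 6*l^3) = (h^2 + 6*h*l + 8*l^2)/(h^2 + 7*h*l + 6*l^2)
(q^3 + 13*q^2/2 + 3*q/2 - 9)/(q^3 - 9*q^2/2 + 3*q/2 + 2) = (2*q^2 + 15*q + 18)/(2*q^2 - 7*q - 4)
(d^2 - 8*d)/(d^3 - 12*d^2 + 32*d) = 1/(d - 4)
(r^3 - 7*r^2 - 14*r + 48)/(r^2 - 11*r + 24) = (r^2 + r - 6)/(r - 3)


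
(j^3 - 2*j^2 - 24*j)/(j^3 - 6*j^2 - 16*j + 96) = j/(j - 4)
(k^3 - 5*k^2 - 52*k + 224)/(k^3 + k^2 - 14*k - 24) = (k^2 - k - 56)/(k^2 + 5*k + 6)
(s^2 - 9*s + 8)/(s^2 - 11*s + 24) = (s - 1)/(s - 3)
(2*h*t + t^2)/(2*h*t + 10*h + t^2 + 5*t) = t/(t + 5)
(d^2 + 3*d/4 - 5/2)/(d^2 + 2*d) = (d - 5/4)/d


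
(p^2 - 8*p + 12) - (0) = p^2 - 8*p + 12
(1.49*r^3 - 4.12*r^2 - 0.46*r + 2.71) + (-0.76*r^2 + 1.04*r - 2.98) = 1.49*r^3 - 4.88*r^2 + 0.58*r - 0.27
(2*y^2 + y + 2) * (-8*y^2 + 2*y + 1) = -16*y^4 - 4*y^3 - 12*y^2 + 5*y + 2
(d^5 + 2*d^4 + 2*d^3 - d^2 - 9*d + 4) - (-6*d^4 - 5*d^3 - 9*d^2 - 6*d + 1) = d^5 + 8*d^4 + 7*d^3 + 8*d^2 - 3*d + 3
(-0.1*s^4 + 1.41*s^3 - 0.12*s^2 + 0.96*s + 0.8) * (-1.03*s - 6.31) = 0.103*s^5 - 0.8213*s^4 - 8.7735*s^3 - 0.2316*s^2 - 6.8816*s - 5.048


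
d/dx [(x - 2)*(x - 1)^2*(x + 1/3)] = 4*x^3 - 11*x^2 + 22*x/3 - 1/3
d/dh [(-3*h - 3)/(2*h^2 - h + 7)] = 3*(-2*h^2 + h + (h + 1)*(4*h - 1) - 7)/(2*h^2 - h + 7)^2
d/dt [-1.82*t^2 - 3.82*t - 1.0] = -3.64*t - 3.82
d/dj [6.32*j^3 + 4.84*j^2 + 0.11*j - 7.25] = 18.96*j^2 + 9.68*j + 0.11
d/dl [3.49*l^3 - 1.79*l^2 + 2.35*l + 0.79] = 10.47*l^2 - 3.58*l + 2.35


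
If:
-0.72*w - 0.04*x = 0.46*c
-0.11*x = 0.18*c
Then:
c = -0.611111111111111*x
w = 0.334876543209877*x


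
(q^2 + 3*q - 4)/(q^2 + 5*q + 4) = (q - 1)/(q + 1)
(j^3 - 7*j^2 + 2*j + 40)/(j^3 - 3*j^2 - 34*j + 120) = (j + 2)/(j + 6)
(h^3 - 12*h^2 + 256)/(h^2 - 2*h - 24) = (h^2 - 16*h + 64)/(h - 6)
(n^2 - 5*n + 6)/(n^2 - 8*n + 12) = (n - 3)/(n - 6)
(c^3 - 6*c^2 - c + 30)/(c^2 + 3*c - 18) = (c^2 - 3*c - 10)/(c + 6)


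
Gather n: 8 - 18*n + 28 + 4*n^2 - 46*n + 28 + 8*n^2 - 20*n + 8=12*n^2 - 84*n + 72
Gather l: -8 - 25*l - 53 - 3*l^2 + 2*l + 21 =-3*l^2 - 23*l - 40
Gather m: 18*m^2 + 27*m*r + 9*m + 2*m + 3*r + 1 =18*m^2 + m*(27*r + 11) + 3*r + 1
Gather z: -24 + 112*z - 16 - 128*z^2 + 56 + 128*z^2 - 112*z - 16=0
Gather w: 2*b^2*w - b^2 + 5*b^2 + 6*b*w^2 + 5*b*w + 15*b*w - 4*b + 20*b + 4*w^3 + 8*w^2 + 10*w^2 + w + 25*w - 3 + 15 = 4*b^2 + 16*b + 4*w^3 + w^2*(6*b + 18) + w*(2*b^2 + 20*b + 26) + 12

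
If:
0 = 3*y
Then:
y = 0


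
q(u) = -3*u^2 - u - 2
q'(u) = -6*u - 1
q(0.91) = -5.39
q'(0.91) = -6.46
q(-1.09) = -4.47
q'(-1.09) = 5.54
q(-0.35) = -2.02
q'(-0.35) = 1.10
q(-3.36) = -32.51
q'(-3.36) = 19.16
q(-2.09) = -13.01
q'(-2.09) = 11.54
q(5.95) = -114.16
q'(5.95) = -36.70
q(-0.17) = -1.92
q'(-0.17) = 0.02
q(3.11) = -34.13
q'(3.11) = -19.66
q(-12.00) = -422.00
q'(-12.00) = 71.00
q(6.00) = -116.00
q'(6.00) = -37.00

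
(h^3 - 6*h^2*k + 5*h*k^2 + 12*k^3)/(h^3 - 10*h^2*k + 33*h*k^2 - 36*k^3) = (h + k)/(h - 3*k)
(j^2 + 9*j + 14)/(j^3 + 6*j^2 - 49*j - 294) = (j + 2)/(j^2 - j - 42)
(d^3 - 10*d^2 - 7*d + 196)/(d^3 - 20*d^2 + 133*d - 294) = (d + 4)/(d - 6)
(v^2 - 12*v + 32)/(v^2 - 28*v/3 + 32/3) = 3*(v - 4)/(3*v - 4)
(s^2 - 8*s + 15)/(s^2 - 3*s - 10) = (s - 3)/(s + 2)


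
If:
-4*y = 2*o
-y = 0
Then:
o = 0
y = 0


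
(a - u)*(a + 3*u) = a^2 + 2*a*u - 3*u^2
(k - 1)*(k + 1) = k^2 - 1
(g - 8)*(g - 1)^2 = g^3 - 10*g^2 + 17*g - 8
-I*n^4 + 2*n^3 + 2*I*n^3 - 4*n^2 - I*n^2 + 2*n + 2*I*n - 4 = (n - 2)*(n - I)*(n + 2*I)*(-I*n + 1)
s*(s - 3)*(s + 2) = s^3 - s^2 - 6*s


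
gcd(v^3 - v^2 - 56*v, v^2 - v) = v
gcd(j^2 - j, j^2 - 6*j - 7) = 1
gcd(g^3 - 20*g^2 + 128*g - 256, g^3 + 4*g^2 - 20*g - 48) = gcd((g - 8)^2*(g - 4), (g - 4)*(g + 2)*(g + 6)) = g - 4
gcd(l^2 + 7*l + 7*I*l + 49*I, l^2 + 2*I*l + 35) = l + 7*I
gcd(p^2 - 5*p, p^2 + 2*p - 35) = p - 5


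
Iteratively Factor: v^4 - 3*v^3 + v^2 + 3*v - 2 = (v - 1)*(v^3 - 2*v^2 - v + 2) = (v - 1)*(v + 1)*(v^2 - 3*v + 2) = (v - 2)*(v - 1)*(v + 1)*(v - 1)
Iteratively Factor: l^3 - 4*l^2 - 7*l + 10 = (l - 5)*(l^2 + l - 2) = (l - 5)*(l - 1)*(l + 2)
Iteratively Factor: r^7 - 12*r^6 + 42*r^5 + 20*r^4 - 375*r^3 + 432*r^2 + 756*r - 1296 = (r + 2)*(r^6 - 14*r^5 + 70*r^4 - 120*r^3 - 135*r^2 + 702*r - 648) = (r - 3)*(r + 2)*(r^5 - 11*r^4 + 37*r^3 - 9*r^2 - 162*r + 216) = (r - 3)^2*(r + 2)*(r^4 - 8*r^3 + 13*r^2 + 30*r - 72) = (r - 3)^3*(r + 2)*(r^3 - 5*r^2 - 2*r + 24) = (r - 4)*(r - 3)^3*(r + 2)*(r^2 - r - 6) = (r - 4)*(r - 3)^3*(r + 2)^2*(r - 3)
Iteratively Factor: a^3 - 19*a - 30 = (a + 2)*(a^2 - 2*a - 15) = (a - 5)*(a + 2)*(a + 3)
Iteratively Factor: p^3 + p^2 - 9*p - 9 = (p + 3)*(p^2 - 2*p - 3) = (p - 3)*(p + 3)*(p + 1)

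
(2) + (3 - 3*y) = 5 - 3*y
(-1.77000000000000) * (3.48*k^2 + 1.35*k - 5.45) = -6.1596*k^2 - 2.3895*k + 9.6465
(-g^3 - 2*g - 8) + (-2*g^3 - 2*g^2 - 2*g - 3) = -3*g^3 - 2*g^2 - 4*g - 11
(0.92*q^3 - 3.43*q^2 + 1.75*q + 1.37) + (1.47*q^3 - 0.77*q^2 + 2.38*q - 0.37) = 2.39*q^3 - 4.2*q^2 + 4.13*q + 1.0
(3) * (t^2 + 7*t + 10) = 3*t^2 + 21*t + 30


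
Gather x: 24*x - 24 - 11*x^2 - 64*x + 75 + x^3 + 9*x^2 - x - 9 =x^3 - 2*x^2 - 41*x + 42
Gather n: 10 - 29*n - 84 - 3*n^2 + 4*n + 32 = -3*n^2 - 25*n - 42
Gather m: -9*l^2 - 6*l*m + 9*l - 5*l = -9*l^2 - 6*l*m + 4*l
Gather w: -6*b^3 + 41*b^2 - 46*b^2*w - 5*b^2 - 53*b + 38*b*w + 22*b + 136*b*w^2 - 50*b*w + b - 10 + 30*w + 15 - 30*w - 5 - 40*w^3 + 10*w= -6*b^3 + 36*b^2 + 136*b*w^2 - 30*b - 40*w^3 + w*(-46*b^2 - 12*b + 10)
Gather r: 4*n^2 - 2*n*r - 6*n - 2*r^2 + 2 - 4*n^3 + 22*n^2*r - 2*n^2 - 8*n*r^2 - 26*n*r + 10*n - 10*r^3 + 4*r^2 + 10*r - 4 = -4*n^3 + 2*n^2 + 4*n - 10*r^3 + r^2*(2 - 8*n) + r*(22*n^2 - 28*n + 10) - 2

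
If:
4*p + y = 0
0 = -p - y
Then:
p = 0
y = 0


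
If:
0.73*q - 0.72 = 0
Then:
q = 0.99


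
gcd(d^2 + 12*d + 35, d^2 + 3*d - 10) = d + 5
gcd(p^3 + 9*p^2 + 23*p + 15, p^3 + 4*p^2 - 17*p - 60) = p^2 + 8*p + 15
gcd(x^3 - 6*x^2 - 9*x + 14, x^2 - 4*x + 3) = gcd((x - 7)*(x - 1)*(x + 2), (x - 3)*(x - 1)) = x - 1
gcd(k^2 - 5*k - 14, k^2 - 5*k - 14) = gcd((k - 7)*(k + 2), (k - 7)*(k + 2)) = k^2 - 5*k - 14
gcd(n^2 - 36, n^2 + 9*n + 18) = n + 6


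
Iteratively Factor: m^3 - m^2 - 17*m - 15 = (m - 5)*(m^2 + 4*m + 3) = (m - 5)*(m + 3)*(m + 1)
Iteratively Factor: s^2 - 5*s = (s)*(s - 5)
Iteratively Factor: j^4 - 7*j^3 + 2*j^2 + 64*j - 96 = (j - 4)*(j^3 - 3*j^2 - 10*j + 24) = (j - 4)^2*(j^2 + j - 6) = (j - 4)^2*(j - 2)*(j + 3)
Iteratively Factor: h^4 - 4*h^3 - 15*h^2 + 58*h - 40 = (h - 1)*(h^3 - 3*h^2 - 18*h + 40) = (h - 5)*(h - 1)*(h^2 + 2*h - 8) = (h - 5)*(h - 1)*(h + 4)*(h - 2)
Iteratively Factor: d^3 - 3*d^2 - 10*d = (d)*(d^2 - 3*d - 10) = d*(d - 5)*(d + 2)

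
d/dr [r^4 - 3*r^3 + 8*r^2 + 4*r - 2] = 4*r^3 - 9*r^2 + 16*r + 4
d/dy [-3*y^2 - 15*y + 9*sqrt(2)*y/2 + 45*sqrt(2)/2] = -6*y - 15 + 9*sqrt(2)/2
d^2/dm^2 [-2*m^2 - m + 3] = -4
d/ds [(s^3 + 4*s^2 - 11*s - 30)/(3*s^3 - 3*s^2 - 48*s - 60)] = 5*(-s^2 + 2*s - 13)/(3*(s^4 - 6*s^3 - 11*s^2 + 60*s + 100))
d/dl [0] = 0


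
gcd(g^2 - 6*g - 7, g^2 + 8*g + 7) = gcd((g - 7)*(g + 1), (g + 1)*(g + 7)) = g + 1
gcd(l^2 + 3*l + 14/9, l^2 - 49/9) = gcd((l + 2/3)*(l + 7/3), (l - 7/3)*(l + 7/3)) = l + 7/3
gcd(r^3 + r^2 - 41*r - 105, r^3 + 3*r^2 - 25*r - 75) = r^2 + 8*r + 15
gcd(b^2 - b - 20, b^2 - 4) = 1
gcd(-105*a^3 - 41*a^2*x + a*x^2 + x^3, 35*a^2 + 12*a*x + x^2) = 5*a + x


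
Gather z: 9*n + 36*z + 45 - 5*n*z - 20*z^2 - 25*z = 9*n - 20*z^2 + z*(11 - 5*n) + 45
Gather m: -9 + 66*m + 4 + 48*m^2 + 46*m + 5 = 48*m^2 + 112*m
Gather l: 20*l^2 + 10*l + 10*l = 20*l^2 + 20*l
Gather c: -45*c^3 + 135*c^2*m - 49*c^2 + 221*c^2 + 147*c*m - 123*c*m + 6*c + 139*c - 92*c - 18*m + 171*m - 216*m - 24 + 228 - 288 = -45*c^3 + c^2*(135*m + 172) + c*(24*m + 53) - 63*m - 84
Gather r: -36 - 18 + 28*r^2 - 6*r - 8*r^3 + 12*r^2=-8*r^3 + 40*r^2 - 6*r - 54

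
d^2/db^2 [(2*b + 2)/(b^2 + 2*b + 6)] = 4*(3*(-b - 1)*(b^2 + 2*b + 6) + 4*(b + 1)^3)/(b^2 + 2*b + 6)^3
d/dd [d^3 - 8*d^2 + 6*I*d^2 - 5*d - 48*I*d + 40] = 3*d^2 + d*(-16 + 12*I) - 5 - 48*I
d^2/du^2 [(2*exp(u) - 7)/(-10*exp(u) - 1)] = (720*exp(u) - 72)*exp(u)/(1000*exp(3*u) + 300*exp(2*u) + 30*exp(u) + 1)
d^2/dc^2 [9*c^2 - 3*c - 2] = 18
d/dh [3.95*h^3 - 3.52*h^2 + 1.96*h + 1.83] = 11.85*h^2 - 7.04*h + 1.96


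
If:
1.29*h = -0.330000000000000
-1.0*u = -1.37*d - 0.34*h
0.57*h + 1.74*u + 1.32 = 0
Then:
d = -0.43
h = -0.26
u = -0.67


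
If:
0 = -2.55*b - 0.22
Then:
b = -0.09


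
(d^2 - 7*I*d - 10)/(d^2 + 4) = (d - 5*I)/(d + 2*I)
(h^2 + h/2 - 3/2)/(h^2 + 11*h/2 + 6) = (h - 1)/(h + 4)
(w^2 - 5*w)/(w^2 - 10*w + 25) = w/(w - 5)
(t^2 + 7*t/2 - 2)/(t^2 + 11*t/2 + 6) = (2*t - 1)/(2*t + 3)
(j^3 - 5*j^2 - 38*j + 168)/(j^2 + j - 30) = (j^2 - 11*j + 28)/(j - 5)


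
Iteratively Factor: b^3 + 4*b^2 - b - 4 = (b - 1)*(b^2 + 5*b + 4) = (b - 1)*(b + 4)*(b + 1)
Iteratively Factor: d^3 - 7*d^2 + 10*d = (d - 5)*(d^2 - 2*d) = d*(d - 5)*(d - 2)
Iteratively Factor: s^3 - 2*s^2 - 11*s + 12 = (s - 4)*(s^2 + 2*s - 3) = (s - 4)*(s + 3)*(s - 1)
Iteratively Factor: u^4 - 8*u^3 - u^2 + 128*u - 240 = (u - 5)*(u^3 - 3*u^2 - 16*u + 48) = (u - 5)*(u + 4)*(u^2 - 7*u + 12) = (u - 5)*(u - 3)*(u + 4)*(u - 4)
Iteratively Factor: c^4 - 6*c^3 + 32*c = (c + 2)*(c^3 - 8*c^2 + 16*c) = (c - 4)*(c + 2)*(c^2 - 4*c) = (c - 4)^2*(c + 2)*(c)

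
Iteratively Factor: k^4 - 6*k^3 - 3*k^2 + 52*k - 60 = (k - 2)*(k^3 - 4*k^2 - 11*k + 30) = (k - 5)*(k - 2)*(k^2 + k - 6) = (k - 5)*(k - 2)*(k + 3)*(k - 2)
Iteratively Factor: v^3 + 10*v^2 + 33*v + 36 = (v + 3)*(v^2 + 7*v + 12) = (v + 3)*(v + 4)*(v + 3)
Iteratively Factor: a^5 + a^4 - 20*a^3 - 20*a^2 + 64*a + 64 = (a - 2)*(a^4 + 3*a^3 - 14*a^2 - 48*a - 32) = (a - 4)*(a - 2)*(a^3 + 7*a^2 + 14*a + 8) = (a - 4)*(a - 2)*(a + 1)*(a^2 + 6*a + 8) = (a - 4)*(a - 2)*(a + 1)*(a + 4)*(a + 2)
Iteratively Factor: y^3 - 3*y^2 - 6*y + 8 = (y - 1)*(y^2 - 2*y - 8) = (y - 1)*(y + 2)*(y - 4)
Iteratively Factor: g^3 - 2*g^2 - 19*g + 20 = (g + 4)*(g^2 - 6*g + 5) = (g - 1)*(g + 4)*(g - 5)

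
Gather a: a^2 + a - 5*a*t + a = a^2 + a*(2 - 5*t)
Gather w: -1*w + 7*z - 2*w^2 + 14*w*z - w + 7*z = -2*w^2 + w*(14*z - 2) + 14*z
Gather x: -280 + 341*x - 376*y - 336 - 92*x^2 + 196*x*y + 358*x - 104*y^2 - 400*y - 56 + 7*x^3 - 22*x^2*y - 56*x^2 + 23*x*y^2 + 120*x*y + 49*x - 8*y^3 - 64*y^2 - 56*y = 7*x^3 + x^2*(-22*y - 148) + x*(23*y^2 + 316*y + 748) - 8*y^3 - 168*y^2 - 832*y - 672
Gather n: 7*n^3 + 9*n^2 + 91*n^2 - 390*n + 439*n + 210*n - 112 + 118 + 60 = 7*n^3 + 100*n^2 + 259*n + 66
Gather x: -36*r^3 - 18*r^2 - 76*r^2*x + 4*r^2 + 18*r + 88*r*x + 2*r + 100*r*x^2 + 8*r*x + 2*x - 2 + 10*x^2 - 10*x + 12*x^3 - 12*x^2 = -36*r^3 - 14*r^2 + 20*r + 12*x^3 + x^2*(100*r - 2) + x*(-76*r^2 + 96*r - 8) - 2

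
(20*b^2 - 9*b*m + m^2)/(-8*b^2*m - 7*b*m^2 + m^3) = (-20*b^2 + 9*b*m - m^2)/(m*(8*b^2 + 7*b*m - m^2))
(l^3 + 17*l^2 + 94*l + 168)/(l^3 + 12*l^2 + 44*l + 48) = (l + 7)/(l + 2)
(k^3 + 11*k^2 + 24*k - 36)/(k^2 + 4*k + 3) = (k^3 + 11*k^2 + 24*k - 36)/(k^2 + 4*k + 3)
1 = 1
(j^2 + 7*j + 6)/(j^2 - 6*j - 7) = (j + 6)/(j - 7)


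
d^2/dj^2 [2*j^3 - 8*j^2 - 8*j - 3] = 12*j - 16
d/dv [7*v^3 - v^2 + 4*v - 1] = 21*v^2 - 2*v + 4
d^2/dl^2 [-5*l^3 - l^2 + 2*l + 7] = -30*l - 2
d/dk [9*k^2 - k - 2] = 18*k - 1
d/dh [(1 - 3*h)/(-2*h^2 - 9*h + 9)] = 2*(-3*h^2 + 2*h - 9)/(4*h^4 + 36*h^3 + 45*h^2 - 162*h + 81)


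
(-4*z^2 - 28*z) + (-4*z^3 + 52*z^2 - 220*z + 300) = -4*z^3 + 48*z^2 - 248*z + 300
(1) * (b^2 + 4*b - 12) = b^2 + 4*b - 12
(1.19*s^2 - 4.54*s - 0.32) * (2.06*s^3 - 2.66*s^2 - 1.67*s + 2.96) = 2.4514*s^5 - 12.5178*s^4 + 9.4299*s^3 + 11.9554*s^2 - 12.904*s - 0.9472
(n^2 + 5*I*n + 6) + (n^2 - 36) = 2*n^2 + 5*I*n - 30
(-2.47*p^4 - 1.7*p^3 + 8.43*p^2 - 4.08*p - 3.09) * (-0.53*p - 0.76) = 1.3091*p^5 + 2.7782*p^4 - 3.1759*p^3 - 4.2444*p^2 + 4.7385*p + 2.3484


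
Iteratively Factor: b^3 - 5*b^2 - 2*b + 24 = (b + 2)*(b^2 - 7*b + 12) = (b - 4)*(b + 2)*(b - 3)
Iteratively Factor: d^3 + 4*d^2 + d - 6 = (d - 1)*(d^2 + 5*d + 6) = (d - 1)*(d + 2)*(d + 3)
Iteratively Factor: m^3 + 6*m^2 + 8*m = (m + 2)*(m^2 + 4*m) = m*(m + 2)*(m + 4)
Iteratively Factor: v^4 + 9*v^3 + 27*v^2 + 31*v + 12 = (v + 1)*(v^3 + 8*v^2 + 19*v + 12) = (v + 1)^2*(v^2 + 7*v + 12) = (v + 1)^2*(v + 3)*(v + 4)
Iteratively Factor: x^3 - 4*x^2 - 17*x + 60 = (x - 3)*(x^2 - x - 20) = (x - 5)*(x - 3)*(x + 4)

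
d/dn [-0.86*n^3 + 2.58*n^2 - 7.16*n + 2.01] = -2.58*n^2 + 5.16*n - 7.16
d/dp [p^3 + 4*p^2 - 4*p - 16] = 3*p^2 + 8*p - 4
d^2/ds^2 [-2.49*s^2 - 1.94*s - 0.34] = -4.98000000000000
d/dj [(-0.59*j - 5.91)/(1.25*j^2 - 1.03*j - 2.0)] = (0.7375*j^2 + 14.775*j - 4.9073)/(1.5625*j^4 - 2.575*j^3 - 3.9391*j^2 + 4.12*j + 4.0)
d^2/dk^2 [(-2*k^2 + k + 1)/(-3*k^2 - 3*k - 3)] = 2*(-k^3 - 3*k^2 + 1)/(k^6 + 3*k^5 + 6*k^4 + 7*k^3 + 6*k^2 + 3*k + 1)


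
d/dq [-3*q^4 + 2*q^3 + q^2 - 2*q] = -12*q^3 + 6*q^2 + 2*q - 2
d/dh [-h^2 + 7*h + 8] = 7 - 2*h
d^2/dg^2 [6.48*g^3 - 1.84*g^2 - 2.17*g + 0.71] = 38.88*g - 3.68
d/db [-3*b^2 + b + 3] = 1 - 6*b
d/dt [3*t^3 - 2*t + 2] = 9*t^2 - 2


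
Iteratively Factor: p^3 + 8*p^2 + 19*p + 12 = (p + 4)*(p^2 + 4*p + 3) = (p + 1)*(p + 4)*(p + 3)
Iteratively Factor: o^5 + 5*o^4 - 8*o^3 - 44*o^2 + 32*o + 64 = (o + 4)*(o^4 + o^3 - 12*o^2 + 4*o + 16) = (o - 2)*(o + 4)*(o^3 + 3*o^2 - 6*o - 8) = (o - 2)*(o + 4)^2*(o^2 - o - 2) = (o - 2)*(o + 1)*(o + 4)^2*(o - 2)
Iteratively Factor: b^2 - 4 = (b + 2)*(b - 2)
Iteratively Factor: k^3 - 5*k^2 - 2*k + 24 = (k - 4)*(k^2 - k - 6) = (k - 4)*(k - 3)*(k + 2)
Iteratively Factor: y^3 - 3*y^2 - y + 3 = (y + 1)*(y^2 - 4*y + 3) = (y - 3)*(y + 1)*(y - 1)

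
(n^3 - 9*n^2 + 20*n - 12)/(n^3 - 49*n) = (n^3 - 9*n^2 + 20*n - 12)/(n*(n^2 - 49))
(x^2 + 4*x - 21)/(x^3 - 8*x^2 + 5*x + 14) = (x^2 + 4*x - 21)/(x^3 - 8*x^2 + 5*x + 14)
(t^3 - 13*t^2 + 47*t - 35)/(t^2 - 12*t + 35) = t - 1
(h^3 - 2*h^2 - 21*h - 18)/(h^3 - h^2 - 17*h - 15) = (h - 6)/(h - 5)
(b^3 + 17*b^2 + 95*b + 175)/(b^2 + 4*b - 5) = (b^2 + 12*b + 35)/(b - 1)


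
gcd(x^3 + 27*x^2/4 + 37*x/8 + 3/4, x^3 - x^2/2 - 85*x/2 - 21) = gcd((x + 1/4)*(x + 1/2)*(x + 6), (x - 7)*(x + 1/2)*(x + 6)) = x^2 + 13*x/2 + 3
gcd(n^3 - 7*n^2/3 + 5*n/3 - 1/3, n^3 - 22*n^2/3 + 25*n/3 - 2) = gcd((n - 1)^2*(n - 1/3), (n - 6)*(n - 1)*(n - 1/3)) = n^2 - 4*n/3 + 1/3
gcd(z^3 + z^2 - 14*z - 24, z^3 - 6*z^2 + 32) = z^2 - 2*z - 8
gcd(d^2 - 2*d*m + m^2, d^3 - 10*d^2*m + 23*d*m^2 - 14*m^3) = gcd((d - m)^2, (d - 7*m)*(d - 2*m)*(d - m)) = d - m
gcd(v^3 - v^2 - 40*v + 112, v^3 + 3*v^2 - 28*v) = v^2 + 3*v - 28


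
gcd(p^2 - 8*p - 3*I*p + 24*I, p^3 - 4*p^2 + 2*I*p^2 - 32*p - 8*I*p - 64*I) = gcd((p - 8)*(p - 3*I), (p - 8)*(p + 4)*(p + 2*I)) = p - 8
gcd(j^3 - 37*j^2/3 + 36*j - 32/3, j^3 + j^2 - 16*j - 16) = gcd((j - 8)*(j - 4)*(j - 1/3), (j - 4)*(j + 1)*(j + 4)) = j - 4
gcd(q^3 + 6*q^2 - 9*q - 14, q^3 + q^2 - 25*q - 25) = q + 1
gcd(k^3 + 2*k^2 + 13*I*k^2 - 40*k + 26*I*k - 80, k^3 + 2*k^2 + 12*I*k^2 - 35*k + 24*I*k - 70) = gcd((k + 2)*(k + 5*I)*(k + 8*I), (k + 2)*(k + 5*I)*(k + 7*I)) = k^2 + k*(2 + 5*I) + 10*I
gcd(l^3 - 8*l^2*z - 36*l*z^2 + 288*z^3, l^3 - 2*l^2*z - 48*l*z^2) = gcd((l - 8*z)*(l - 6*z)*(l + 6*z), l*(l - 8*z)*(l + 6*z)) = -l^2 + 2*l*z + 48*z^2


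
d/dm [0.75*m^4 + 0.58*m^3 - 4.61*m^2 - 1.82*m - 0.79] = 3.0*m^3 + 1.74*m^2 - 9.22*m - 1.82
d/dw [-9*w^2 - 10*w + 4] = -18*w - 10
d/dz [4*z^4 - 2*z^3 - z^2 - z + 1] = 16*z^3 - 6*z^2 - 2*z - 1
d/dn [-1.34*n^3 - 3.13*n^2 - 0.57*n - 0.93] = -4.02*n^2 - 6.26*n - 0.57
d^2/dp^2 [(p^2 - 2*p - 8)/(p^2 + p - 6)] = 2*(-3*p^3 - 6*p^2 - 60*p - 32)/(p^6 + 3*p^5 - 15*p^4 - 35*p^3 + 90*p^2 + 108*p - 216)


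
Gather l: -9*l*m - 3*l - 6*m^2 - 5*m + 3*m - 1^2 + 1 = l*(-9*m - 3) - 6*m^2 - 2*m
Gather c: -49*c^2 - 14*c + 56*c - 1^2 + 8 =-49*c^2 + 42*c + 7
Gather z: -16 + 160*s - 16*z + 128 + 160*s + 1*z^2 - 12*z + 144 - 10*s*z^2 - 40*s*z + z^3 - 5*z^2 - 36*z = 320*s + z^3 + z^2*(-10*s - 4) + z*(-40*s - 64) + 256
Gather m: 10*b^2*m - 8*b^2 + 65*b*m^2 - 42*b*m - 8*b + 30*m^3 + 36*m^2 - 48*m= -8*b^2 - 8*b + 30*m^3 + m^2*(65*b + 36) + m*(10*b^2 - 42*b - 48)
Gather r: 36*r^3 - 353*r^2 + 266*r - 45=36*r^3 - 353*r^2 + 266*r - 45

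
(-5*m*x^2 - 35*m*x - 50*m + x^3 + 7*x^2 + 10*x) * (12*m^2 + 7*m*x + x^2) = -60*m^3*x^2 - 420*m^3*x - 600*m^3 - 23*m^2*x^3 - 161*m^2*x^2 - 230*m^2*x + 2*m*x^4 + 14*m*x^3 + 20*m*x^2 + x^5 + 7*x^4 + 10*x^3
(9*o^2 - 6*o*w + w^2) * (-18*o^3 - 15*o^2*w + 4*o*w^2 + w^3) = -162*o^5 - 27*o^4*w + 108*o^3*w^2 - 30*o^2*w^3 - 2*o*w^4 + w^5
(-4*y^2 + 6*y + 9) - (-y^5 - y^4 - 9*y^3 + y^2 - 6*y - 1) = y^5 + y^4 + 9*y^3 - 5*y^2 + 12*y + 10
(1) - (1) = 0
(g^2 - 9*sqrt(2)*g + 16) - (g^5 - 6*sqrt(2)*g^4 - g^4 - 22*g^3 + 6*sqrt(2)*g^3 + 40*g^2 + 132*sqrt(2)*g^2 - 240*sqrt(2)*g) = -g^5 + g^4 + 6*sqrt(2)*g^4 - 6*sqrt(2)*g^3 + 22*g^3 - 132*sqrt(2)*g^2 - 39*g^2 + 231*sqrt(2)*g + 16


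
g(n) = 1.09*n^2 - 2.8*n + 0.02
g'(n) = 2.18*n - 2.8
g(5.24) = 15.28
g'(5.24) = 8.62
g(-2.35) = 12.62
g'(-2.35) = -7.92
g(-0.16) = 0.50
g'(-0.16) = -3.15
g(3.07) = 1.70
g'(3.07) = 3.89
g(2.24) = -0.78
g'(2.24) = 2.08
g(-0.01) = 0.05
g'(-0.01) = -2.82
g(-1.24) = 5.17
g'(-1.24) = -5.50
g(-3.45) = 22.65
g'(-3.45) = -10.32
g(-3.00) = 18.23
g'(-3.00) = -9.34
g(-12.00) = 190.58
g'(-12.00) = -28.96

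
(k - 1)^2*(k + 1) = k^3 - k^2 - k + 1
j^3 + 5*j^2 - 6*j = j*(j - 1)*(j + 6)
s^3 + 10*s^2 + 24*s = s*(s + 4)*(s + 6)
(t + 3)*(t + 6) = t^2 + 9*t + 18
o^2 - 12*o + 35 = (o - 7)*(o - 5)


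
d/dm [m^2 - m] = 2*m - 1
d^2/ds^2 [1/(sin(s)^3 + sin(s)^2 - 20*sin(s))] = (-9*sin(s)^3 - 11*sin(s)^2 + 48*sin(s) + 76 - 514/sin(s) - 120/sin(s)^2 + 800/sin(s)^3)/((sin(s) - 4)^3*(sin(s) + 5)^3)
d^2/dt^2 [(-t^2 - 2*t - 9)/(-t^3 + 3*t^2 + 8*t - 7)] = 2*(t^6 + 6*t^5 + 60*t^4 - 255*t^3 + 6*t^2 + 585*t + 926)/(t^9 - 9*t^8 + 3*t^7 + 138*t^6 - 150*t^5 - 723*t^4 + 643*t^3 + 903*t^2 - 1176*t + 343)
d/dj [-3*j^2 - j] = -6*j - 1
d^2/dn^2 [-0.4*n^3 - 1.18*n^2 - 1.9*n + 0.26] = -2.4*n - 2.36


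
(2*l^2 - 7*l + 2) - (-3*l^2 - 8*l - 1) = 5*l^2 + l + 3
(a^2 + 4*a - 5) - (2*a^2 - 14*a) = -a^2 + 18*a - 5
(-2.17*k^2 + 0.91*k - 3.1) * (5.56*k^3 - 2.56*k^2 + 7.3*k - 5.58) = -12.0652*k^5 + 10.6148*k^4 - 35.4066*k^3 + 26.6876*k^2 - 27.7078*k + 17.298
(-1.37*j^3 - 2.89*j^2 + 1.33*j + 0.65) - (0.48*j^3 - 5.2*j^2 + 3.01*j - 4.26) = -1.85*j^3 + 2.31*j^2 - 1.68*j + 4.91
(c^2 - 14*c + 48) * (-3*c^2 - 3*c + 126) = -3*c^4 + 39*c^3 + 24*c^2 - 1908*c + 6048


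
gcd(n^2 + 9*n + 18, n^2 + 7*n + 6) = n + 6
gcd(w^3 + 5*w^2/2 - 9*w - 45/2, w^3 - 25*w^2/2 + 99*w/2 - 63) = w - 3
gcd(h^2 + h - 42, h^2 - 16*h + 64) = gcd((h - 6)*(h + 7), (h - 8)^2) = 1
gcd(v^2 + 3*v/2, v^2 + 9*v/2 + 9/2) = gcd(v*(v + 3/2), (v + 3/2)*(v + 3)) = v + 3/2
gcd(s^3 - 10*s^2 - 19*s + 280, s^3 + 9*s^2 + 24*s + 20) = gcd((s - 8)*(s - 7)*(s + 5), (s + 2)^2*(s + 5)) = s + 5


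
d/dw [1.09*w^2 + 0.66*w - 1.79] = 2.18*w + 0.66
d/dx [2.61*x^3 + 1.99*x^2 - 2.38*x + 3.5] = 7.83*x^2 + 3.98*x - 2.38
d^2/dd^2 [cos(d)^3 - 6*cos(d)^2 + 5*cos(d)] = -23*cos(d)/4 + 12*cos(2*d) - 9*cos(3*d)/4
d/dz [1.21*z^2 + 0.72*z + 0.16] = 2.42*z + 0.72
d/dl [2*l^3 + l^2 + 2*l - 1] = 6*l^2 + 2*l + 2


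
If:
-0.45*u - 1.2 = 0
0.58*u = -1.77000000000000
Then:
No Solution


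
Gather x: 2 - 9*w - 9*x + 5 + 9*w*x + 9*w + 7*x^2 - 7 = 7*x^2 + x*(9*w - 9)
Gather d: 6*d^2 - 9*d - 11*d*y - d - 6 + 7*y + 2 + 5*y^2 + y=6*d^2 + d*(-11*y - 10) + 5*y^2 + 8*y - 4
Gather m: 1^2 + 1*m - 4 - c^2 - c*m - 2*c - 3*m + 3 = -c^2 - 2*c + m*(-c - 2)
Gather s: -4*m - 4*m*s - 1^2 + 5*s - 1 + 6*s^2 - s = -4*m + 6*s^2 + s*(4 - 4*m) - 2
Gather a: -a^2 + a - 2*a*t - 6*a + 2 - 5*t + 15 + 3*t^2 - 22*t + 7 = -a^2 + a*(-2*t - 5) + 3*t^2 - 27*t + 24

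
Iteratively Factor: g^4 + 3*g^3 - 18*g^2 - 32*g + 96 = (g - 3)*(g^3 + 6*g^2 - 32) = (g - 3)*(g + 4)*(g^2 + 2*g - 8) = (g - 3)*(g - 2)*(g + 4)*(g + 4)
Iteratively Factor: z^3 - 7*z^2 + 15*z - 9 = (z - 3)*(z^2 - 4*z + 3) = (z - 3)*(z - 1)*(z - 3)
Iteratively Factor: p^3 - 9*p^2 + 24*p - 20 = (p - 5)*(p^2 - 4*p + 4) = (p - 5)*(p - 2)*(p - 2)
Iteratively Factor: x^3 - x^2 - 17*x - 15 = (x + 3)*(x^2 - 4*x - 5) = (x - 5)*(x + 3)*(x + 1)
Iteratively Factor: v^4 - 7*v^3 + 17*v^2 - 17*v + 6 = (v - 1)*(v^3 - 6*v^2 + 11*v - 6) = (v - 2)*(v - 1)*(v^2 - 4*v + 3) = (v - 3)*(v - 2)*(v - 1)*(v - 1)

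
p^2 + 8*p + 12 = (p + 2)*(p + 6)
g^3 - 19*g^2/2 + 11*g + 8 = (g - 8)*(g - 2)*(g + 1/2)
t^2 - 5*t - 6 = (t - 6)*(t + 1)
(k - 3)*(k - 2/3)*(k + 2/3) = k^3 - 3*k^2 - 4*k/9 + 4/3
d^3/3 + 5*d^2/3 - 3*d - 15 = (d/3 + 1)*(d - 3)*(d + 5)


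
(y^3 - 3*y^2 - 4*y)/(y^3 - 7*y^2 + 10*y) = (y^2 - 3*y - 4)/(y^2 - 7*y + 10)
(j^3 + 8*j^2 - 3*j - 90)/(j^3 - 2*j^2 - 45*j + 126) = (j^2 + 11*j + 30)/(j^2 + j - 42)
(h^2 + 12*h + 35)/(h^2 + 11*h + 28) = (h + 5)/(h + 4)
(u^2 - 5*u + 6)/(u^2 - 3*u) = (u - 2)/u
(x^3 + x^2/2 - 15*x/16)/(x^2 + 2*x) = (x^2 + x/2 - 15/16)/(x + 2)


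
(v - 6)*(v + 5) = v^2 - v - 30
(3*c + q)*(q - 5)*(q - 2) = 3*c*q^2 - 21*c*q + 30*c + q^3 - 7*q^2 + 10*q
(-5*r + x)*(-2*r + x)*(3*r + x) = 30*r^3 - 11*r^2*x - 4*r*x^2 + x^3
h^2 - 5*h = h*(h - 5)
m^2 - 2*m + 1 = (m - 1)^2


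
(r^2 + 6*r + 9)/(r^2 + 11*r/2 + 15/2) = 2*(r + 3)/(2*r + 5)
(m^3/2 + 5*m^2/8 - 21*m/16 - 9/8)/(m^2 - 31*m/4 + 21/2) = (8*m^3 + 10*m^2 - 21*m - 18)/(4*(4*m^2 - 31*m + 42))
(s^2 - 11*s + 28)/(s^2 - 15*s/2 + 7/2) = 2*(s - 4)/(2*s - 1)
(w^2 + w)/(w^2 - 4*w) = (w + 1)/(w - 4)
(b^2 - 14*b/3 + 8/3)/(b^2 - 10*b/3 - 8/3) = (3*b - 2)/(3*b + 2)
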